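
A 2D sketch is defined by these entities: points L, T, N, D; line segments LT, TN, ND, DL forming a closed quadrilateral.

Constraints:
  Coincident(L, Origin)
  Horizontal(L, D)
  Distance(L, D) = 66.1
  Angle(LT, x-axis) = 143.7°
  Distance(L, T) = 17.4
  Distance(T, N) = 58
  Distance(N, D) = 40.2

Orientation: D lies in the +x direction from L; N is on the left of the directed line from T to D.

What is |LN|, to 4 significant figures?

50.66

Checks: |TN| = 58.00 ✓; |ND| = 40.20 ✓.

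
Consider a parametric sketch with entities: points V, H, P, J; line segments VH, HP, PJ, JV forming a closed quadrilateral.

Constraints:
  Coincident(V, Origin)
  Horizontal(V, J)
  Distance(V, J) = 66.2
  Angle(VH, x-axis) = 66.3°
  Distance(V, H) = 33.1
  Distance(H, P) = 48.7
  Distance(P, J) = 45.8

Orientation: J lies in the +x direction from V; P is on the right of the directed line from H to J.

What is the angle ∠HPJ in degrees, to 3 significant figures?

80.3°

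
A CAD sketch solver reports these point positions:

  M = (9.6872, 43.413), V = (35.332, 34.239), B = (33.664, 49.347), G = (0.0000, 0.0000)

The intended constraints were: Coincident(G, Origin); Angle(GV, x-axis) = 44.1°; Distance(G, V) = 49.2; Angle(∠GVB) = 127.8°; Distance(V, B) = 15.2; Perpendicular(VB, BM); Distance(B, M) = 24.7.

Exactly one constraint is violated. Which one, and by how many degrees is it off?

Perpendicular(VB, BM) — off by 7.60°.

G = (0.00, 0.00) ✓; GV at 44.10° ✓; |GV| = 49.20 ✓; ∠GVB = 127.8° ✓; |VB| = 15.20 ✓; ∠(VB, BM) = 97.60° ✗; |BM| = 24.70 ✓.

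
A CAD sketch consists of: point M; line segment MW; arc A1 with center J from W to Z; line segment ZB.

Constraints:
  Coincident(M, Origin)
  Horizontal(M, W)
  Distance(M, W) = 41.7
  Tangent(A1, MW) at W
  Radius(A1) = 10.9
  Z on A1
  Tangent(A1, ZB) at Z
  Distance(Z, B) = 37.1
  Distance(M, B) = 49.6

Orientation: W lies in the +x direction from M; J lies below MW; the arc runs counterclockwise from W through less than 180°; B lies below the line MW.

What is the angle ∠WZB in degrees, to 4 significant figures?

141.9°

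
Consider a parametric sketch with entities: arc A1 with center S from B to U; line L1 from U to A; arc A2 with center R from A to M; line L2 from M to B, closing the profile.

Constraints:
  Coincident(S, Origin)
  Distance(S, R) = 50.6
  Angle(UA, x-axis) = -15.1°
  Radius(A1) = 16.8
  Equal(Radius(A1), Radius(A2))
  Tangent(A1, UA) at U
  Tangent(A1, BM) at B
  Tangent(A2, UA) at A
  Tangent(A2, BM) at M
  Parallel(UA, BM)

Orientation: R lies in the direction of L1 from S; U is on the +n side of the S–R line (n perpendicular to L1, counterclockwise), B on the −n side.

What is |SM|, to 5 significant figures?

53.316

The slot axis is L1's direction at -15.1°, so u = (cos -15.1°, sin -15.1°) = (0.96547, -0.26050) and n = (−sin -15.1°, cos -15.1°) = (0.26050, 0.96547). S is at the origin and R lies 50.6 along u from S, so R = 50.6·u = (48.853, -13.182). Tangency of A1 to both parallel lines with radius 16.8 puts U and B at S ± 16.8·n: U = (4.3765, 16.220), B = (-4.3765, -16.220). Equal radii place A and M the same way about R: A = R + 16.8·n = (53.229, 3.0384), M = R − 16.8·n = (44.476, -29.401). Then |SM| = |M − S| = 53.316.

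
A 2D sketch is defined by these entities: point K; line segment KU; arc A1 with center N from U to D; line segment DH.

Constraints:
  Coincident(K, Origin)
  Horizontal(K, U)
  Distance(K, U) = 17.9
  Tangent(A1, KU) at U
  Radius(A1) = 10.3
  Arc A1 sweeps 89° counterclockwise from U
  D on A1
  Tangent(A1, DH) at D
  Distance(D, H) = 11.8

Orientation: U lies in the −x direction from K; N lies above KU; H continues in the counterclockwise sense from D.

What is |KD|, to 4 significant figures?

12.66

K is at the origin; KU is horizontal with |KU| = 17.9 and U on the −x side, so U = (-17.90, 0.000). Tangency of A1 to KU means the radius NU is perpendicular to KU, so N = U + (0, 10.3) = (-17.90, 10.30). On A1, U sits at bearing -90° from N; an 89° counterclockwise sweep puts D at bearing -1°, so D = N + 10.3·(cos -1°, sin -1°) = (-7.602, 10.12). Then |KD| = |D − K| = 12.66.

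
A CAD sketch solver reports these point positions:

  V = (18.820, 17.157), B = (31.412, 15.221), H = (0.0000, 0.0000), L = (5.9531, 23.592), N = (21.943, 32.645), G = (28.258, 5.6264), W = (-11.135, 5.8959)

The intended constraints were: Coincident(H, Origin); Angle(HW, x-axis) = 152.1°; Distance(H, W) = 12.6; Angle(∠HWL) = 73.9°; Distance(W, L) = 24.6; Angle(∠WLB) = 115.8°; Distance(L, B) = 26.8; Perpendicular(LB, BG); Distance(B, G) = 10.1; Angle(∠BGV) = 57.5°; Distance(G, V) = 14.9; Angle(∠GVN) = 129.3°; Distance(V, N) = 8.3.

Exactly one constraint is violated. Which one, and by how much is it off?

Distance(V, N) = 8.3 — off by 7.50.

H = (0.00, 0.00) ✓; HW at 152.1° ✓; |HW| = 12.60 ✓; ∠HWL = 73.90° ✓; |WL| = 24.60 ✓; ∠WLB = 115.8° ✓; |LB| = 26.80 ✓; ∠(LB, BG) = 90.00° ✓; |BG| = 10.10 ✓; ∠BGV = 57.50° ✓; |GV| = 14.90 ✓; ∠GVN = 129.3° ✓; |VN| = 15.80 ✗.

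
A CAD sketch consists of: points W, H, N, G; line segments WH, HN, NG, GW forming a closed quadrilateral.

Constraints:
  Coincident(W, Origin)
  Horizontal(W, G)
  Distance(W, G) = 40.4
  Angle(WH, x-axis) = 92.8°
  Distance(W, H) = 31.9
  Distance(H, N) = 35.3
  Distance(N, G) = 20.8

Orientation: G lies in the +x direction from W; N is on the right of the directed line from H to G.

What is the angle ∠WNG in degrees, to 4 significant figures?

158.2°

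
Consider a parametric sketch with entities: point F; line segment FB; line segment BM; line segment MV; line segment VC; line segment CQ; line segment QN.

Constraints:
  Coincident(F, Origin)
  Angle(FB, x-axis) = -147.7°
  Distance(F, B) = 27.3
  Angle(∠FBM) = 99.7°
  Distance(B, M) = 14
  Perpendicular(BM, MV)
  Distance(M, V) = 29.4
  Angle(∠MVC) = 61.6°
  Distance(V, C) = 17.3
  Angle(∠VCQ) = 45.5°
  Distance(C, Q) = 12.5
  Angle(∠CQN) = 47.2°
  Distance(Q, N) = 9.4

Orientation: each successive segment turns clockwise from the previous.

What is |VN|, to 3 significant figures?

8.11

F is at the origin; FB runs at -147.7° with length 27.3, so B = (-23.1, -14.6). ∠FBM = 99.7° gives BM at 132° from the x-axis; with |BM| = 14.0, M = (-32.4, -4.18). BM ⟂ MV, so MV runs at 42.0°; with |MV| = 29.4, V = (-10.6, 15.5). ∠MVC = 61.6° gives VC at -76.4° from the x-axis; with |VC| = 17.3, C = (-6.53, -1.33). ∠VCQ = 45.5° gives CQ at 149° from the x-axis; with |CQ| = 12.5, Q = (-17.3, 5.09). ∠CQN = 47.2° gives QN at 16.3° from the x-axis; with |QN| = 9.4, N = (-8.23, 7.73). Then |VN| = |N − V| = 8.11.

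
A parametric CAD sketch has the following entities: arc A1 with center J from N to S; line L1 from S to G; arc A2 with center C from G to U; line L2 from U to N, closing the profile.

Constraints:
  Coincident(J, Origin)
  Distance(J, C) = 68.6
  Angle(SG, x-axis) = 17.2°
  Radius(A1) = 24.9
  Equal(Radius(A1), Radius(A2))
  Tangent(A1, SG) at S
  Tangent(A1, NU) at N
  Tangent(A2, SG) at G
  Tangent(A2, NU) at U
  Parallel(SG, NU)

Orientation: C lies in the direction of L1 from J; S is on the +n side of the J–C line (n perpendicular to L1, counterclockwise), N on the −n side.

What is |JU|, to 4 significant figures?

72.98

The slot axis is L1's direction at 17.2°, so u = (cos 17.2°, sin 17.2°) = (0.9553, 0.2957) and n = (−sin 17.2°, cos 17.2°) = (-0.2957, 0.9553). J is at the origin and C lies 68.6 along u from J, so C = 68.6·u = (65.53, 20.29). Tangency of A1 to both parallel lines with radius 24.9 puts S and N at J ± 24.9·n: S = (-7.363, 23.79), N = (7.363, -23.79). Equal radii place G and U the same way about C: G = C + 24.9·n = (58.17, 44.07), U = C − 24.9·n = (72.90, -3.501). Then |JU| = |U − J| = 72.98.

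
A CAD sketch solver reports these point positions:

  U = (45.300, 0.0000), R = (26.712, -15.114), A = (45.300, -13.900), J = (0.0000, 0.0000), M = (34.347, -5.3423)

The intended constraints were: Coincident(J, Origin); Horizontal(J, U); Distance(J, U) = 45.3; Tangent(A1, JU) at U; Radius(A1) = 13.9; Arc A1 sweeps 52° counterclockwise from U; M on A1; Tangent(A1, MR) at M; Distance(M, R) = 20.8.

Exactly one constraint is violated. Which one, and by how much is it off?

Distance(M, R) = 20.8 — off by 8.40.

J = (0.00, 0.00) ✓; J.y = 0.00, U.y = 0.00 ✓; |JU| = 45.30 ✓; ∠(AU, UJ) = 90.00° ✓; |AU| = 13.90 ✓; bearing(A→M) − bearing(A→U) = 52.00° ✓; |AM| = 13.90 ✓; ∠(AM, MR) = 90.00° ✓; |MR| = 12.40 ✗.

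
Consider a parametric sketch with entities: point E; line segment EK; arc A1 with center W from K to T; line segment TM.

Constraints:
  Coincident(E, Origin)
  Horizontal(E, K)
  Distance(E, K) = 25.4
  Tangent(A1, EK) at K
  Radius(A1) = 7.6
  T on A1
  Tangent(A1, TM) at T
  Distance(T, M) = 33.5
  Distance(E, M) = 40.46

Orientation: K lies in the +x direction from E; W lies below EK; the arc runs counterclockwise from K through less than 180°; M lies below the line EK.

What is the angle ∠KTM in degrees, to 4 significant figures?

140.8°

E is at the origin; E and K share the same y with |EK| = 25.4 and K on the +x side, so K = (25.40, 0.000). The tangent condition forces WK to be normal to EK, so W = K + (0, -7.6) = (25.40, -7.600). Since WT ⟂ TM (tangency), |WM| = √(7.6² + 33.5²) = 34.35 regardless of where T sits on A1. So M lies on both circle(E, 40.46) and circle(W, 34.35); the below-EK intersection is M = (11.20, -38.88). T is the foot of the tangent from M: T = (17.96, -6.067).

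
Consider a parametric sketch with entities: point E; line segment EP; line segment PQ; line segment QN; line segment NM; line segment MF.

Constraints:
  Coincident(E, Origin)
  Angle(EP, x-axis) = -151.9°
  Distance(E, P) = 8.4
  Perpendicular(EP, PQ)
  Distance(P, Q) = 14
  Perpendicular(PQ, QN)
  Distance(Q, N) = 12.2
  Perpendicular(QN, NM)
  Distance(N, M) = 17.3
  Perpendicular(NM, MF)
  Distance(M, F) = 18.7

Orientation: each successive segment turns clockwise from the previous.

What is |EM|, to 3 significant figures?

5.03

E is at the origin; EP runs at -151.9° with length 8.4, so P = (-7.41, -3.96). EP is perpendicular to PQ, so PQ runs at 118°; with |PQ| = 14.0, Q = (-14.0, 8.39). PQ is perpendicular to QN, so QN runs at 28.1°; with |QN| = 12.2, N = (-3.24, 14.1). The perpendicularity gives NM at right angles to QN, so NM runs at -61.9°; with |NM| = 17.3, M = (4.91, -1.12). Then |EM| = |M − E| = 5.03.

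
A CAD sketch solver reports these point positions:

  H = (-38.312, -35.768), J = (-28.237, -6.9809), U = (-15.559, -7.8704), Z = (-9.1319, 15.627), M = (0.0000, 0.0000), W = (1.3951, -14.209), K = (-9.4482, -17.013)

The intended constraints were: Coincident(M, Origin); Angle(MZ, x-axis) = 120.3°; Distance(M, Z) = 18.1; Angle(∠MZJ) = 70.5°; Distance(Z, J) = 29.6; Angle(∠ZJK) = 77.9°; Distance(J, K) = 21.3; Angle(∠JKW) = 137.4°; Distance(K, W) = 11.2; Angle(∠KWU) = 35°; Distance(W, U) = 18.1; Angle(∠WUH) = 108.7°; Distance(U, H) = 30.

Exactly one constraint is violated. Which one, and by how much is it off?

Distance(U, H) = 30 — off by 6.00.

M = (0.00, 0.00) ✓; MZ at 120.3° ✓; |MZ| = 18.10 ✓; ∠MZJ = 70.50° ✓; |ZJ| = 29.60 ✓; ∠ZJK = 77.90° ✓; |JK| = 21.30 ✓; ∠JKW = 137.4° ✓; |KW| = 11.20 ✓; ∠KWU = 35.00° ✓; |WU| = 18.10 ✓; ∠WUH = 108.7° ✓; |UH| = 36.00 ✗.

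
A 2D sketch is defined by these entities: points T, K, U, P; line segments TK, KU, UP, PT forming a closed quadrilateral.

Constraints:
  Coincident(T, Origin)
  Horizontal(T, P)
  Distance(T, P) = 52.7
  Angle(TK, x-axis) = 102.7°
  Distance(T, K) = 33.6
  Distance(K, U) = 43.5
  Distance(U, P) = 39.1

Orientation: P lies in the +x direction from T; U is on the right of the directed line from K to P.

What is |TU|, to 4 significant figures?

14.85

T is at the origin; TP is horizontal with |TP| = 52.7 and P in +x, so P = (52.7, 0). TK runs at 102.7° with |TK| = 33.6, so K = (-7.387, 32.78). U is determined by |KU| = 43.5 and |UP| = 39.1 together: it lies at the intersection of circle(K, 43.5) and circle(P, 39.1). With |KP| = 68.45, the foot of the radical line on KP is 36.88 from K and the perpendicular offset is √(43.5² − 36.88²) = 23.07. Taking the right-of-KP solution: U = (13.94, -5.136).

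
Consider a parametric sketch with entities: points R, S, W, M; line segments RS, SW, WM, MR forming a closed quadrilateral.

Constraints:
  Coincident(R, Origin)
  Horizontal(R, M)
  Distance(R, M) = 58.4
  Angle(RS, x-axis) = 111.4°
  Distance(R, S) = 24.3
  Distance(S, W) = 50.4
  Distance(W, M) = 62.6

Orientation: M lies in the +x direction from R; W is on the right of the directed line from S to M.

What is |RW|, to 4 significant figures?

26.70

R is at the origin; R and M share the same y with |RM| = 58.4 and M in +x, so M = (58.4, 0). RS runs at 111.4° with |RS| = 24.3, so S = (-8.867, 22.62). W is determined by |SW| = 50.4 and |WM| = 62.6 together: it lies at the intersection of circle(S, 50.4) and circle(M, 62.6). With |SM| = 70.97, the foot of the radical line on SM is 25.77 from S and the perpendicular offset is √(50.4² − 25.77²) = 43.31. Taking the right-of-SM solution: W = (1.753, -26.64).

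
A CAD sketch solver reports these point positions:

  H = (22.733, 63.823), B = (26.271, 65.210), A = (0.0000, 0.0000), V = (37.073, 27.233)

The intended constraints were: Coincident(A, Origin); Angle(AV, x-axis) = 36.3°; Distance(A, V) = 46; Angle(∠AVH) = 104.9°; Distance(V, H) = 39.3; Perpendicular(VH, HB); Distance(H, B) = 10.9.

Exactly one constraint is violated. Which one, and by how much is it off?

Distance(H, B) = 10.9 — off by 7.10.

A = (0.00, 0.00) ✓; AV at 36.30° ✓; |AV| = 46.00 ✓; ∠AVH = 104.9° ✓; |VH| = 39.30 ✓; ∠(VH, HB) = 89.99° ✓; |HB| = 3.800 ✗.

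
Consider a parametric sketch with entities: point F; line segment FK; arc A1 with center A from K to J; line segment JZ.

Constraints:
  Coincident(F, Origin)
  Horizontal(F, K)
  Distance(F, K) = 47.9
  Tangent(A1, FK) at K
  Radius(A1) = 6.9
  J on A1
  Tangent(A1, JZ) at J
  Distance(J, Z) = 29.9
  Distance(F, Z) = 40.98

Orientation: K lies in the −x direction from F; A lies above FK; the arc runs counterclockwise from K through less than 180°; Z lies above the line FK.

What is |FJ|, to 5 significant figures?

41.963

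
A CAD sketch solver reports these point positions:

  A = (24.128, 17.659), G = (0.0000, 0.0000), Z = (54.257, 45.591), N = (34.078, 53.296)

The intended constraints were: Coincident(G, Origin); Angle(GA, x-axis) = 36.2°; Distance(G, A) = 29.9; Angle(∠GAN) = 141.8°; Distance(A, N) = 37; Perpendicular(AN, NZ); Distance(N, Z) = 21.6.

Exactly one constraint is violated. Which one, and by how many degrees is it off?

Perpendicular(AN, NZ) — off by 5.30°.

G = (0.00, 0.00) ✓; GA at 36.20° ✓; |GA| = 29.90 ✓; ∠GAN = 141.8° ✓; |AN| = 37.00 ✓; ∠(AN, NZ) = 95.30° ✗; |NZ| = 21.60 ✓.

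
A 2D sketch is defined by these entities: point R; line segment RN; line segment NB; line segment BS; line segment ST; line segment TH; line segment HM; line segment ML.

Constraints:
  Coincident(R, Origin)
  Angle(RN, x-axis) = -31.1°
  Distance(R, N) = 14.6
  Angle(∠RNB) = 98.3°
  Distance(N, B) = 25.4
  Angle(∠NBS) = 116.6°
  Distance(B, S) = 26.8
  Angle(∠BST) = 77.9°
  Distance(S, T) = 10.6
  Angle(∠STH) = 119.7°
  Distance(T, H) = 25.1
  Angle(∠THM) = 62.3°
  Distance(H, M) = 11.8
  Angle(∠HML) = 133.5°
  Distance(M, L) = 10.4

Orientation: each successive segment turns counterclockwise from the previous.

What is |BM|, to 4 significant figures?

6.897

R is at the origin; RN runs at -31.1° with length 14.6, so N = (12.50, -7.541). ∠RNB = 98.3° gives NB at 50.60° from the x-axis; with |NB| = 25.4, B = (28.62, 12.09). ∠NBS = 116.6° gives BS at 114.0° from the x-axis; with |BS| = 26.8, S = (17.72, 36.57). ∠BST = 77.9° gives ST at -143.9° from the x-axis; with |ST| = 10.6, T = (9.158, 30.32). ∠STH = 119.7° gives TH at -83.60° from the x-axis; with |TH| = 25.1, H = (11.96, 5.380). ∠THM = 62.3° gives HM at 34.10° from the x-axis; with |HM| = 11.8, M = (21.73, 12.00). Then |BM| = |M − B| = 6.897.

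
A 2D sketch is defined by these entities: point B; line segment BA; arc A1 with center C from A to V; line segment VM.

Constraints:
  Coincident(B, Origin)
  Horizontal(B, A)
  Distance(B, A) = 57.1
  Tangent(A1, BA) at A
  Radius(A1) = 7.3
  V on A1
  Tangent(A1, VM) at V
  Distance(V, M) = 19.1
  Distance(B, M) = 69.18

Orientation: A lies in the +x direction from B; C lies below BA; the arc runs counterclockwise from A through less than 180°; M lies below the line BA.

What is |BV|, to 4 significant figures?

52.91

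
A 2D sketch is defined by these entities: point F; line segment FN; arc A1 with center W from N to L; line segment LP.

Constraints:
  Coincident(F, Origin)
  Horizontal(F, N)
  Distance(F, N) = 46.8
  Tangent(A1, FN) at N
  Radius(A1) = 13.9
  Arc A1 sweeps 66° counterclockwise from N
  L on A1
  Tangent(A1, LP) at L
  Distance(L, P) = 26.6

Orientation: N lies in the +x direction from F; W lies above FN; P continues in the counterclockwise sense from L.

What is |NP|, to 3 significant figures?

40.2

F is at the origin; FN is horizontal with |FN| = 46.8 and N on the +x side, so N = (46.8, 0.00). The tangent condition forces WN to be normal to FN, so W = N + (0, 13.9) = (46.8, 13.9). On A1, N sits at bearing -90° from W; a 66° counterclockwise sweep puts L at bearing -24°, so L = W + 13.9·(cos -24°, sin -24°) = (59.5, 8.25). The tangent condition forces WL to be normal to LP, so LP runs along (−sin -24°, cos -24°); with |LP| = 26.6, P = (70.3, 32.5). Then |NP| = |P − N| = 40.2.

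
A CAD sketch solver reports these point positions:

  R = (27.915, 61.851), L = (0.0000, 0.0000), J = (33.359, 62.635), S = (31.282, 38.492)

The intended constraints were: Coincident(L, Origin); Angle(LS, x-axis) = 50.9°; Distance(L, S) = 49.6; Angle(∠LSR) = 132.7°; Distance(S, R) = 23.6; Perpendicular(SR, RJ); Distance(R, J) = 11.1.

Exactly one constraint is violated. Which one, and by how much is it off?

Distance(R, J) = 11.1 — off by 5.60.

L = (0.00, 0.00) ✓; LS at 50.90° ✓; |LS| = 49.60 ✓; ∠LSR = 132.7° ✓; |SR| = 23.60 ✓; ∠(SR, RJ) = 90.01° ✓; |RJ| = 5.500 ✗.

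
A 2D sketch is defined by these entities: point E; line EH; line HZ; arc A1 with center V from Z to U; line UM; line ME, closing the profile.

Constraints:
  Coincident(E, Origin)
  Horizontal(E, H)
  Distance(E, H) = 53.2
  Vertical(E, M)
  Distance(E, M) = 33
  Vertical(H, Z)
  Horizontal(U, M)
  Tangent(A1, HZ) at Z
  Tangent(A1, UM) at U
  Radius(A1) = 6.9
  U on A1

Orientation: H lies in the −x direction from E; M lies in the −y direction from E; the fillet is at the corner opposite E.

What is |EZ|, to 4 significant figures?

59.26

The virtual corner opposite E is at (-53.20, -33.00). The tangent condition forces VZ to be normal to HZ and A1 meets UM tangentially, so VU is at right angles to UM, with radius 6.9, so the center V sits 6.9 in from both sides at V = (-46.30, -26.10). That places the tangent points at Z = (-53.20, -26.10) on HZ and U = (-46.30, -33.00) on UM. Then |EZ| = |Z − E| = 59.26.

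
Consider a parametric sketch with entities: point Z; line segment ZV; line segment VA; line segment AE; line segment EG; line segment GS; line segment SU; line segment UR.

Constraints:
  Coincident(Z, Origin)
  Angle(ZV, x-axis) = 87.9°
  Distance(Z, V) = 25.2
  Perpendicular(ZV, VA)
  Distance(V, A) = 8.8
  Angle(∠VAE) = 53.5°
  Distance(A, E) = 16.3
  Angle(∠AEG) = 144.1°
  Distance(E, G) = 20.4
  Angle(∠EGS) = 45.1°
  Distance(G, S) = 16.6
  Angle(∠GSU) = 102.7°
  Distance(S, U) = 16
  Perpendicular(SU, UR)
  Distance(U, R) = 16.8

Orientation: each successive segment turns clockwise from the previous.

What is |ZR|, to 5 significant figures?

1.5289

∠GSU = 102.7° gives SU at -16.700° from the x-axis; with |SU| = 16.0, U = (3.3644, 16.535). SU is perpendicular to UR, so UR runs at -106.70°; with |UR| = 16.8, R = (-1.4633, 0.44313). Then |ZR| = |R − Z| = 1.5289.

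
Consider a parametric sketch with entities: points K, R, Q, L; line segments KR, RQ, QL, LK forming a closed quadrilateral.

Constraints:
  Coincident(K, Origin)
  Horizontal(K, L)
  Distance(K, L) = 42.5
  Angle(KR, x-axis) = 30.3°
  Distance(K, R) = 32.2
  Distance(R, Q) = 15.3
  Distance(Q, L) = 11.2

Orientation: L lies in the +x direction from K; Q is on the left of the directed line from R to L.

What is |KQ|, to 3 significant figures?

43.7

K is at the origin; K and L share the same y with |KL| = 42.5 and L in +x, so L = (42.5, 0). KR runs at 30.3° with |KR| = 32.2, so R = (27.8, 16.2). Q is determined by |RQ| = 15.3 and |QL| = 11.2 together: it lies at the intersection of circle(R, 15.3) and circle(L, 11.2). With |RL| = 21.9, the foot of the radical line on RL is 13.4 from R and the perpendicular offset is √(15.3² − 13.4²) = 7.32. Taking the left-of-RL solution: Q = (42.2, 11.2).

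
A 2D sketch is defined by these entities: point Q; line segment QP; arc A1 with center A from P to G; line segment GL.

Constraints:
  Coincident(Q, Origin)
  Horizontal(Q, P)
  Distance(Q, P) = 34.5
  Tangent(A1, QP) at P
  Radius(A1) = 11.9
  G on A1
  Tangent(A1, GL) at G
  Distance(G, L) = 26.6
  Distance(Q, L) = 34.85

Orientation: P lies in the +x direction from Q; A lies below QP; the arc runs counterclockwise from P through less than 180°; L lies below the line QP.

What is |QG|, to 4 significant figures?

24.62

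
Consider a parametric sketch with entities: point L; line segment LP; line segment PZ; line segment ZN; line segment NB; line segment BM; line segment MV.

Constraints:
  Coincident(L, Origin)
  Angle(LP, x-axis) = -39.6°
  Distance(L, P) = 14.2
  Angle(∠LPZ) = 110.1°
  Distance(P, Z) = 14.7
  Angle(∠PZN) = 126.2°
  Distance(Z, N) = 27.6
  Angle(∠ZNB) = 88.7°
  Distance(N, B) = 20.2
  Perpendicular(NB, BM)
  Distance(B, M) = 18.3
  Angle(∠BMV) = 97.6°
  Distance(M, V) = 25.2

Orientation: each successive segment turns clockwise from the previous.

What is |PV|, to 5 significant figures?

22.614

The perpendicularity gives BM at right angles to NB, so BM runs at 15.400°; with |BM| = 18.3, M = (-8.1229, -6.5050). ∠BMV = 97.6° gives MV at -67.000° from the x-axis; with |MV| = 25.2, V = (1.7236, -29.702). Then |PV| = |V − P| = 22.614.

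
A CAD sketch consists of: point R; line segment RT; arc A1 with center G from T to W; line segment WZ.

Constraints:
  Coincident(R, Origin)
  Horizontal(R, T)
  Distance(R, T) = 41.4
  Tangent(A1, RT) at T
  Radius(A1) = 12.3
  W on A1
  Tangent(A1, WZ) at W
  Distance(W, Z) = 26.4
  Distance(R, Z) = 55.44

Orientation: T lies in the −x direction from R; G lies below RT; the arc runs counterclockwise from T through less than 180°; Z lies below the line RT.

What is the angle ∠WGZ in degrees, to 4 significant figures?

65.02°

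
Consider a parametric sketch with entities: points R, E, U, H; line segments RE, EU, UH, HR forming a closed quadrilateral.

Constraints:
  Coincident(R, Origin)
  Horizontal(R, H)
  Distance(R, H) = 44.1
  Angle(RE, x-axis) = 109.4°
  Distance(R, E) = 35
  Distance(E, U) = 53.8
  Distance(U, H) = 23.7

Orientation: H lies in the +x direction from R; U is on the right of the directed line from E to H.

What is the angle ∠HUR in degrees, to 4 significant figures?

136.1°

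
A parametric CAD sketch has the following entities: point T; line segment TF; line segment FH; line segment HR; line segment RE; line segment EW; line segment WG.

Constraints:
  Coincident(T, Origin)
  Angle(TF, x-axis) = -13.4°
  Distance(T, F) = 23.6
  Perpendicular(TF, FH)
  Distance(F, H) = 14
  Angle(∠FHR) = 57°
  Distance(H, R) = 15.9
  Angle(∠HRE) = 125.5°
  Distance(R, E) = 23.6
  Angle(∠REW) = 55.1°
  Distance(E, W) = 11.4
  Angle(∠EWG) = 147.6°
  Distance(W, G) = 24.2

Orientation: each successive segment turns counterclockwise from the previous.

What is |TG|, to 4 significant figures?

30.76

T is at the origin; TF runs at -13.4° with length 23.6, so F = (22.96, -5.469). TF ⟂ FH, so FH runs at 76.60°; with |FH| = 14.0, H = (26.20, 8.150). ∠FHR = 57.0° gives HR at -160.4° from the x-axis; with |HR| = 15.9, R = (11.22, 2.816). ∠HRE = 125.5° gives RE at -105.9° from the x-axis; with |RE| = 23.6, E = (4.758, -19.88). ∠REW = 55.1° gives EW at 19.00° from the x-axis; with |EW| = 11.4, W = (15.54, -16.17). ∠EWG = 147.6° gives WG at 51.40° from the x-axis; with |WG| = 24.2, G = (30.63, 2.743). Then |TG| = |G − T| = 30.76.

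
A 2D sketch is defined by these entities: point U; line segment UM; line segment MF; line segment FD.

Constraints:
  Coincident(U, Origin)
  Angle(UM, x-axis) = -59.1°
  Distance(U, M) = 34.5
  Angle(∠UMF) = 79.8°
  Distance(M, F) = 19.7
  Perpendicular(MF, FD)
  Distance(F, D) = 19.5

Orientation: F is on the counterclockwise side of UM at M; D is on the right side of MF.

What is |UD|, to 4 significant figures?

55.16

U is at the origin; UM runs at -59.1° with length 34.5, so M = 34.5·(cos -59.1°, sin -59.1°) = (17.72, -29.60). ∠UMF = 79.8°, so MF runs at -59.1° + (180° − 79.8°) = 41.10° from the x-axis; with |MF| = 19.7, F = M + 19.7·(cos 41.10°, sin 41.10°) = (32.56, -16.65). MF ⟂ FD; with |FD| = 19.5 on the right of MF, D = F + 19.5·(0.6574, -0.7536) = (45.38, -31.35). Then |UD| = |D − U| = 55.16.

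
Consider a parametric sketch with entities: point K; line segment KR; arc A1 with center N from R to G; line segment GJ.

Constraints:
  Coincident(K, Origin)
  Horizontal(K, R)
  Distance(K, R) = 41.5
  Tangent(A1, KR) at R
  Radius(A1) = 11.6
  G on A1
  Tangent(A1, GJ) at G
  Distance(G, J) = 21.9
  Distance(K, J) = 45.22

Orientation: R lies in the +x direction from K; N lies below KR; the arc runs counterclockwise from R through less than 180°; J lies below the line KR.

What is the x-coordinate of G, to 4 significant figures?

29.90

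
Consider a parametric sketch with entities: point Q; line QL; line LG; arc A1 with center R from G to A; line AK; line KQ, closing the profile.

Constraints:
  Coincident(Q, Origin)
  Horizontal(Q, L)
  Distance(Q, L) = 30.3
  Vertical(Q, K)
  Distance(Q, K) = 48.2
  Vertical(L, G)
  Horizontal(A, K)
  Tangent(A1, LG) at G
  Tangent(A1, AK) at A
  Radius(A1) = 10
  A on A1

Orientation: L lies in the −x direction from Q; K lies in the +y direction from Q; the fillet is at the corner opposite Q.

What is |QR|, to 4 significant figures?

43.26

Q and K share the same x with |QK| = 48.2 and K on the +y side, so K = (0.000, 48.20). The virtual corner opposite Q is at (-30.30, 48.20). Tangency of A1 to LG means the radius RG is perpendicular to LG and tangency of A1 to AK means the radius RA is perpendicular to AK, with radius 10.0, so the center R sits 10.0 in from both sides at R = (-20.30, 38.20). Then |QR| = |R − Q| = 43.26.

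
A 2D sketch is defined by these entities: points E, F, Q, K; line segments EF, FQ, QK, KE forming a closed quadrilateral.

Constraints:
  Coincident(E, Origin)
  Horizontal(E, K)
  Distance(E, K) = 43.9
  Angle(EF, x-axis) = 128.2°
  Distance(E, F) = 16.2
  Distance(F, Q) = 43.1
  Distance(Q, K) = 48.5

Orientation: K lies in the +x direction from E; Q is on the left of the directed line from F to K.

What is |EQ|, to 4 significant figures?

47.57

E is at the origin; E and K share the same y with |EK| = 43.9 and K in +x, so K = (43.9, 0). EF runs at 128.2° with |EF| = 16.2, so F = (-10.02, 12.73). Q is determined by |FQ| = 43.1 and |QK| = 48.5 together: it lies at the intersection of circle(F, 43.1) and circle(K, 48.5). With |FK| = 55.40, the foot of the radical line on FK is 23.24 from F and the perpendicular offset is √(43.1² − 23.24²) = 36.30. Taking the left-of-FK solution: Q = (20.94, 42.72).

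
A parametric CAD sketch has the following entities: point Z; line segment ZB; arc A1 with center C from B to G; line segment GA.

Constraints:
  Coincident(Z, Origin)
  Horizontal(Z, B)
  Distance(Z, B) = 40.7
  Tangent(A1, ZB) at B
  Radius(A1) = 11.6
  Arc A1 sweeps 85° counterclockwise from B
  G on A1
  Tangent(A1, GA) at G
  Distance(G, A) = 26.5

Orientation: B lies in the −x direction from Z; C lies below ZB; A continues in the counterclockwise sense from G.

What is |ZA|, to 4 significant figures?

65.92

Z is at the origin; Z and B share the same y with |ZB| = 40.7 and B on the −x side, so B = (-40.70, 0.000). A1 meets ZB tangentially, so CB is at right angles to ZB, so C = B + (0, -11.6) = (-40.70, -11.60). On A1, B sits at bearing 90° from C; an 85° counterclockwise sweep puts G at bearing 175°, so G = C + 11.6·(cos 175°, sin 175°) = (-52.26, -10.59). Since A1 is tangent to GA there, CG ⟂ GA, so GA runs along (−sin 175°, cos 175°); with |GA| = 26.5, A = (-54.57, -36.99). Then |ZA| = |A − Z| = 65.92.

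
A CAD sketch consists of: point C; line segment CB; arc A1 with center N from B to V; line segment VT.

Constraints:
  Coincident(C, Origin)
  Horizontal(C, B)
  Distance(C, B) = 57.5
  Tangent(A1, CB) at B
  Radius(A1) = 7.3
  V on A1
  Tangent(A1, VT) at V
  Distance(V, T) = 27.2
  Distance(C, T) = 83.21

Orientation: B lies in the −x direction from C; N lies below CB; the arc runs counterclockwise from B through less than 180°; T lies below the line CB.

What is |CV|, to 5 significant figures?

63.491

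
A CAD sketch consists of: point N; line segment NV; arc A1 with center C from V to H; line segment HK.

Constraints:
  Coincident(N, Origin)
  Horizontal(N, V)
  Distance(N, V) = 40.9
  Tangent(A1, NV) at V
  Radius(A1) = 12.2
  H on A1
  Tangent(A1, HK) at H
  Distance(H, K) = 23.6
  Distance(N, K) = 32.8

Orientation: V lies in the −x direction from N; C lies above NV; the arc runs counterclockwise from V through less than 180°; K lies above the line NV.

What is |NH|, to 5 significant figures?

30.881

Checks: N.y = 0.00, V.y = 0.00 ✓; |CH| = 12.20 ✓; ∠(CH, HK) = 90.00° ✓; |HK| = 23.60 ✓; |NK| = 32.80 ✓.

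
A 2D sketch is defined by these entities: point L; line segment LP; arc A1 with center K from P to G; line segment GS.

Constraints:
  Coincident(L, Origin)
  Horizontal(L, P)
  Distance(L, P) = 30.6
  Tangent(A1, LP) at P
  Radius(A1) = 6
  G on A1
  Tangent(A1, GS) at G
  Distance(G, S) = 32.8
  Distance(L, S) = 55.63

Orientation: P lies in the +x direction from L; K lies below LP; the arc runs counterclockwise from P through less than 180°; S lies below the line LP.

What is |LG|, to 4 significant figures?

26.82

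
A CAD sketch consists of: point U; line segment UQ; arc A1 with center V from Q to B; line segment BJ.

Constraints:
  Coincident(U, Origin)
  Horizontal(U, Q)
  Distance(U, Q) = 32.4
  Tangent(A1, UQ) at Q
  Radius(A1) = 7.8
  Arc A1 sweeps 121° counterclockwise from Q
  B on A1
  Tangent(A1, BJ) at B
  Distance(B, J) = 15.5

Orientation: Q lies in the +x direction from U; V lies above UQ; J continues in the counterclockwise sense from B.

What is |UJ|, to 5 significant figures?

39.970

On A1, Q sits at bearing -90° from V; a 121° counterclockwise sweep puts B at bearing 31°, so B = V + 7.8·(cos 31°, sin 31°) = (39.086, 11.817). A1 meets BJ tangentially, so VB is at right angles to BJ, so BJ runs along (−sin 31°, cos 31°); with |BJ| = 15.5, J = (31.103, 25.103). Then |UJ| = |J − U| = 39.970.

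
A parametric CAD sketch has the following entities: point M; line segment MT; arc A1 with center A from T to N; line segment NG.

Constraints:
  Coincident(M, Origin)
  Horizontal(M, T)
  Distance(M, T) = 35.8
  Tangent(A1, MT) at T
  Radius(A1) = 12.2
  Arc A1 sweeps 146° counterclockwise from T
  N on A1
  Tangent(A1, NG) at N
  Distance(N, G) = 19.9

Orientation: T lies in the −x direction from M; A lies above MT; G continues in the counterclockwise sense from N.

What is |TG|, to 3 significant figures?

34.8

On A1, T sits at bearing -90° from A; a 146° counterclockwise sweep puts N at bearing 56°, so N = A + 12.2·(cos 56°, sin 56°) = (-29.0, 22.3). A1 meets NG tangentially, so AN is at right angles to NG, so NG runs along (−sin 56°, cos 56°); with |NG| = 19.9, G = (-45.5, 33.4). Then |TG| = |G − T| = 34.8.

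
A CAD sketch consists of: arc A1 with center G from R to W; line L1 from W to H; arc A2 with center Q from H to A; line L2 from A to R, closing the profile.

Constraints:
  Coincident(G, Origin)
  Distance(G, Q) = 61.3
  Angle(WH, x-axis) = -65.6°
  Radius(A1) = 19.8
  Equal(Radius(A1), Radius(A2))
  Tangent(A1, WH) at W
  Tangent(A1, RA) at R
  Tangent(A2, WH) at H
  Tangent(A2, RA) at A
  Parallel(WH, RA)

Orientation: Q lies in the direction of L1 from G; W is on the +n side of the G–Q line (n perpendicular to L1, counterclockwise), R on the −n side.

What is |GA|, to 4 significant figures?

64.42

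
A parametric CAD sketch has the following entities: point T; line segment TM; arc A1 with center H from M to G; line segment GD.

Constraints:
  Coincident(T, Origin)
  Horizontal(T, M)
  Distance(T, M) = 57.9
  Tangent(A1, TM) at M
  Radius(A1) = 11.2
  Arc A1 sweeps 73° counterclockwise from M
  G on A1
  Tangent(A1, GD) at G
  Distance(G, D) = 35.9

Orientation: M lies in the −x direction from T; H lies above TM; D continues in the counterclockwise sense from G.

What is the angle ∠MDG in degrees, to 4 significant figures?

9.650°

T is at the origin; T and M share the same y with |TM| = 57.9 and M on the −x side, so M = (-57.90, 0.000). Since A1 is tangent to TM there, HM ⟂ TM, so H = M + (0, 11.2) = (-57.90, 11.20). On A1, M sits at bearing -90° from H; a 73° counterclockwise sweep puts G at bearing -17°, so G = H + 11.2·(cos -17°, sin -17°) = (-47.19, 7.925). Tangency of A1 to GD means the radius HG is perpendicular to GD, so GD runs along (−sin -17°, cos -17°); with |GD| = 35.9, D = (-36.69, 42.26). Then cos ∠MDG = DM·DG / (|DM||DG|), giving 9.650°.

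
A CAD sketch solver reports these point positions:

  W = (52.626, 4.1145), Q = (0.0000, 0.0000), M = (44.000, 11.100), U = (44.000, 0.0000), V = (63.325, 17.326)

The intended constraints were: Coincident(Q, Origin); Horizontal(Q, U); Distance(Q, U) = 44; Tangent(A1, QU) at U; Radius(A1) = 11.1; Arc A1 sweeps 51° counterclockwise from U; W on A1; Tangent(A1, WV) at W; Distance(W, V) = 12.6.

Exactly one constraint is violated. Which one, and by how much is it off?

Distance(W, V) = 12.6 — off by 4.40.

Q = (0.00, 0.00) ✓; Q.y = 0.00, U.y = 0.00 ✓; |QU| = 44.00 ✓; ∠(MU, UQ) = 90.00° ✓; |MU| = 11.10 ✓; bearing(M→W) − bearing(M→U) = 51.00° ✓; |MW| = 11.10 ✓; ∠(MW, WV) = 90.00° ✓; |WV| = 17.00 ✗.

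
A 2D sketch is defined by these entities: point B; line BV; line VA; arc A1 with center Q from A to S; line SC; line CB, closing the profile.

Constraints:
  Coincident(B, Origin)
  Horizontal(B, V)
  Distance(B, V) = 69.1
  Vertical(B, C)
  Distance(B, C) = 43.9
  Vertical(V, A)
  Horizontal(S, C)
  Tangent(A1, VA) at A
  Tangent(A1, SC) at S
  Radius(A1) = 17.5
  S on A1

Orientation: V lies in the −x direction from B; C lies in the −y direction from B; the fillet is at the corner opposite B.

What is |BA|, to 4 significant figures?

73.97

The virtual corner opposite B is at (-69.10, -43.90). Since A1 is tangent to VA there, QA ⟂ VA and tangency of A1 to SC means the radius QS is perpendicular to SC, with radius 17.5, so the center Q sits 17.5 in from both sides at Q = (-51.60, -26.40). That places the tangent points at A = (-69.10, -26.40) on VA and S = (-51.60, -43.90) on SC. Then |BA| = |A − B| = 73.97.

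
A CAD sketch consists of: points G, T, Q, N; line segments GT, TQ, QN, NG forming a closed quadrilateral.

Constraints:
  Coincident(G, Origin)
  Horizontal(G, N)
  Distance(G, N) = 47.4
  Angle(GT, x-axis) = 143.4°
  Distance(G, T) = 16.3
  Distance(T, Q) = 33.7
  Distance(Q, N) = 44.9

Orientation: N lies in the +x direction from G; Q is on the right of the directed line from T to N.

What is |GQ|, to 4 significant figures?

18.95

G is at the origin; G and N share the same y with |GN| = 47.4 and N in +x, so N = (47.4, 0). GT runs at 143.4° with |GT| = 16.3, so T = (-13.09, 9.718). Q is determined by |TQ| = 33.7 and |QN| = 44.9 together: it lies at the intersection of circle(T, 33.7) and circle(N, 44.9). With |TN| = 61.26, the foot of the radical line on TN is 23.45 from T and the perpendicular offset is √(33.7² − 23.45²) = 24.21. Taking the right-of-TN solution: Q = (6.223, -17.90).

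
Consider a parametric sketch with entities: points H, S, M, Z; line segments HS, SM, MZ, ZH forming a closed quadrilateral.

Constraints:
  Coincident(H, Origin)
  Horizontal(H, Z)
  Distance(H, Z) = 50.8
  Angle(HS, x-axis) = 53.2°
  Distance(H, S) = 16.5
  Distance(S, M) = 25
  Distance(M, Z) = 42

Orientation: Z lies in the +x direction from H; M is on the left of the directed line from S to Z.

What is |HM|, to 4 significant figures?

41.50

Checks: |SM| = 25.00 ✓; |MZ| = 42.00 ✓.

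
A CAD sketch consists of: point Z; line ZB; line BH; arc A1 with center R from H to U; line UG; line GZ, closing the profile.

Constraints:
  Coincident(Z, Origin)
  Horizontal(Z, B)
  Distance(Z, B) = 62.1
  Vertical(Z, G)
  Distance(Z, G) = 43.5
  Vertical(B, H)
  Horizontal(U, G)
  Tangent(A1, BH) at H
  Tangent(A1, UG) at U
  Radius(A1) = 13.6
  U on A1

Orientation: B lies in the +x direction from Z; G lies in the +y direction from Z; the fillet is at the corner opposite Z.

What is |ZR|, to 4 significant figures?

56.98

Z is at the origin; Z and B share the same y with |ZB| = 62.1 and B on the +x side, so B = (62.10, 0.000). Z and G share the same x with |ZG| = 43.5 and G on the +y side, so G = (0.000, 43.50). The virtual corner opposite Z is at (62.10, 43.50). A1 meets BH tangentially, so RH is at right angles to BH and A1 meets UG tangentially, so RU is at right angles to UG, with radius 13.6, so the center R sits 13.6 in from both sides at R = (48.50, 29.90). Then |ZR| = |R − Z| = 56.98.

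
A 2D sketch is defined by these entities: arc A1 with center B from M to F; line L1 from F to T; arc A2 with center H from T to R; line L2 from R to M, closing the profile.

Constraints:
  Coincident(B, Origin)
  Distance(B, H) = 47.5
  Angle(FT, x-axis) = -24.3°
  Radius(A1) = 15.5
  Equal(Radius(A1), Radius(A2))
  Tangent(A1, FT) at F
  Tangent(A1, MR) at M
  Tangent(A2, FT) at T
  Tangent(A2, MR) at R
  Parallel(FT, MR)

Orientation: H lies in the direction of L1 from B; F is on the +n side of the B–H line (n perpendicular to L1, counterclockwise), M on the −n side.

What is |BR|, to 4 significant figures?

49.96

The slot axis is L1's direction at -24.3°, so u = (cos -24.3°, sin -24.3°) = (0.9114, -0.4115) and n = (−sin -24.3°, cos -24.3°) = (0.4115, 0.9114). B is at the origin and H lies 47.5 along u from B, so H = 47.5·u = (43.29, -19.55). Tangency of A1 to both parallel lines with radius 15.5 puts F and M at B ± 15.5·n: F = (6.378, 14.13), M = (-6.378, -14.13). Equal radii place T and R the same way about H: T = H + 15.5·n = (49.67, -5.420), R = H − 15.5·n = (36.91, -33.67). Then |BR| = |R − B| = 49.96.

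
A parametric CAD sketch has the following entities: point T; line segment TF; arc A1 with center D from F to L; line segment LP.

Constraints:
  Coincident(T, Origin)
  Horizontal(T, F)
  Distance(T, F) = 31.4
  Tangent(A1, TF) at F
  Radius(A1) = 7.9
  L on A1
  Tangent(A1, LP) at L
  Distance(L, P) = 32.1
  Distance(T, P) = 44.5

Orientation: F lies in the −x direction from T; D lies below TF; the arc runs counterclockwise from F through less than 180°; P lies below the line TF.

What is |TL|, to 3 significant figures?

40.0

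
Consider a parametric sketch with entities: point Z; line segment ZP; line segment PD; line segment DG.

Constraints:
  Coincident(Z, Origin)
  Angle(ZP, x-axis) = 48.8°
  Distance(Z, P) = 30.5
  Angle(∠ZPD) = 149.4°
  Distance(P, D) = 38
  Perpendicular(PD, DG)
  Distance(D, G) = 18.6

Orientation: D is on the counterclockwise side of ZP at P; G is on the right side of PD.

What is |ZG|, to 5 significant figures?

72.753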